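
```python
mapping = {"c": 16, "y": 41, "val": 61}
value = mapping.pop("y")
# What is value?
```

Trace:
`mapping = {"c": 16, "y": 41, "val": 61}` → mapping = {'c': 16, 'y': 41, 'val': 61}
`value = mapping.pop("y")` → mapping = {'c': 16, 'val': 61}; value = 41
So value = 41

Answer: 41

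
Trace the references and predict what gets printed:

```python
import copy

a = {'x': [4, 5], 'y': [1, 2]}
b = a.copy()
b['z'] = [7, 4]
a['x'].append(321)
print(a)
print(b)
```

Key concept: shallow copy of dict with mutable values.
Step by step:
`a = {'x': [4, 5], 'y': [1, 2]}` → a = {'x': [4, 5], 'y': [1, 2]}
`b = a.copy()` → b = {'x': [4, 5], 'y': [1, 2]}
`b['z'] = [7, 4]` → b = {'x': [4, 5], 'y': [1, 2], 'z': [7, 4]}
`a['x'].append(321)` → a = {'x': [4, 5, 321], 'y': [1, 2]}; b = {'x': [4, 5, 321], 'y': [1, 2], 'z': [7, 4]}
`print(a)` → prints {'x': [4, 5, 321], 'y': [1, 2]}
`print(b)` → prints {'x': [4, 5, 321], 'y': [1, 2], 'z': [7, 4]}

Answer:
{'x': [4, 5, 321], 'y': [1, 2]}
{'x': [4, 5, 321], 'y': [1, 2], 'z': [7, 4]}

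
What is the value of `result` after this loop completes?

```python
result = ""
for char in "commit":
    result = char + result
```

Reverse 'commit'
`result` takes the values: "" → "c" → "oc" → "moc" → "mmoc" → "immoc" → "timmoc"

Answer: "timmoc"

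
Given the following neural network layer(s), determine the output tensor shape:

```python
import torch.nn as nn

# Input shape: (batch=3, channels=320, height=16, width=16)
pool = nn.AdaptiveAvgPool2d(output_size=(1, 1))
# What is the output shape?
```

Input: (3, 320, 16, 16) -> Output: (3, 320, 1, 1)

Answer: (3, 320, 1, 1)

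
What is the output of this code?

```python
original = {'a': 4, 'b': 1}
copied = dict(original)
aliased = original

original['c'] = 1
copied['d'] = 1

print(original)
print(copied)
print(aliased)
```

Key concept: dict() creates copy, assignment creates alias.
Step by step:
`original = {'a': 4, 'b': 1}` → original = {'a': 4, 'b': 1}
`copied = dict(original)` → copied = {'a': 4, 'b': 1}
`aliased = original` → aliased = {'a': 4, 'b': 1} (same object as original)
`original['c'] = 1` → original = {'a': 4, 'b': 1, 'c': 1} (same object as aliased); aliased = {'a': 4, 'b': 1, 'c': 1} (same object as original)
`copied['d'] = 1` → copied = {'a': 4, 'b': 1, 'd': 1}
`print(original)` → prints {'a': 4, 'b': 1, 'c': 1}
`print(copied)` → prints {'a': 4, 'b': 1, 'd': 1}
`print(aliased)` → prints {'a': 4, 'b': 1, 'c': 1}

Answer:
{'a': 4, 'b': 1, 'c': 1}
{'a': 4, 'b': 1, 'd': 1}
{'a': 4, 'b': 1, 'c': 1}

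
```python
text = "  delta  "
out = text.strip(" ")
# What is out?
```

Trace:
`text = "  delta  "` → text = '  delta  '
`out = text.strip(" ")` → out = 'delta'
So out = 'delta'

Answer: 'delta'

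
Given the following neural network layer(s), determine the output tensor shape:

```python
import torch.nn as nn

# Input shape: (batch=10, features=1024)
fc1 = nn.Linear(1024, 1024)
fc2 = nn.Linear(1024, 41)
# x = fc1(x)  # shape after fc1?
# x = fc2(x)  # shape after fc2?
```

Input: (10, 1024) -> after fc1: (10, 1024) -> Output: (10, 41)

Answer: (10, 41)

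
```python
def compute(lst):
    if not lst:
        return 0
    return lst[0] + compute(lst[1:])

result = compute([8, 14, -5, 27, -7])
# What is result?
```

8 + 14 + (-5) + 27 + (-7) + 0 = 37

Answer: 37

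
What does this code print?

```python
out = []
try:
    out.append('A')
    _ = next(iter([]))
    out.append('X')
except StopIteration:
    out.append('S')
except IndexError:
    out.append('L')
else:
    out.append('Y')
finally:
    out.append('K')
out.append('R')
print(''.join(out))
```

Execution trace: 'A' (try body) → 'S' (except StopIteration) → 'K' (finally) → 'R' (after the try/except). Output: ASKR

Answer: ASKR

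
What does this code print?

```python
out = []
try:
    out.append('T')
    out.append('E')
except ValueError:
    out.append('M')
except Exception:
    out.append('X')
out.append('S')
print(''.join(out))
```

Execution trace: 'T' (try body) → 'E' (try body, no exception) → 'S' (after the try/except). Output: TES

Answer: TES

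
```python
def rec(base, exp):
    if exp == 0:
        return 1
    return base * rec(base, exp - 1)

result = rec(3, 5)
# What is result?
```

rec(3, 5) = 3 * 3 * 3 * 3 * 3 = 243

Answer: 243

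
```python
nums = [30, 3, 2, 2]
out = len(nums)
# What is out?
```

Trace:
`nums = [30, 3, 2, 2]` → nums = [30, 3, 2, 2]
`out = len(nums)` → out = 4
So out = 4

Answer: 4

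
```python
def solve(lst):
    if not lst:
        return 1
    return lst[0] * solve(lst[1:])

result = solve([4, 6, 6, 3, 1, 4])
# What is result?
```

Product over [4, 6, 6, 3, 1, 4] = 4 * 6 * 6 * 3 * 1 * 4 = 1728

Answer: 1728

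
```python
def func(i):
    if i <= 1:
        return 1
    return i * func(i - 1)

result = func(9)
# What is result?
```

func(9) = 9 * 8 * 7 * 6 * 5 * 4 * 3 * 2 * 1 = 362880

Answer: 362880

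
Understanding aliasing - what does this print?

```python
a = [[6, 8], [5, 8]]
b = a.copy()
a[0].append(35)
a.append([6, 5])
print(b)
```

Key concept: shallow copy with nested lists.
Step by step:
`a = [[6, 8], [5, 8]]` → a = [[6, 8], [5, 8]]
`b = a.copy()` → b = [[6, 8], [5, 8]]
`a[0].append(35)` → a = [[6, 8, 35], [5, 8]]; b = [[6, 8, 35], [5, 8]]
`a.append([6, 5])` → a = [[6, 8, 35], [5, 8], [6, 5]]
`print(b)` → prints [[6, 8, 35], [5, 8]]

Answer: [[6, 8, 35], [5, 8]]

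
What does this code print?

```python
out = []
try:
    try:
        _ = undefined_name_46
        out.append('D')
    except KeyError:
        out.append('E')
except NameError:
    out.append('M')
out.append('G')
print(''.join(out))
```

Execution trace: 'M' (outer except NameError) → 'G' (after the try/except). Output: MG

Answer: MG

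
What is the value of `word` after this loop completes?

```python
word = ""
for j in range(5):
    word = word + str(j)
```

Concatenate digits 0 to 4
`word` takes the values: "" → "0" → "01" → "012" → "0123" → "01234"

Answer: "01234"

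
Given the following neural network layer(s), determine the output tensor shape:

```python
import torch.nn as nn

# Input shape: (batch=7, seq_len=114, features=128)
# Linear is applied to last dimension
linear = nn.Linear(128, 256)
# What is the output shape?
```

Input: (7, 114, 128) -> Output: (7, 114, 256)

Answer: (7, 114, 256)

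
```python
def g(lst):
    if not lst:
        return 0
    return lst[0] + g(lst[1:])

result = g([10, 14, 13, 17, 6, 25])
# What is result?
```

10 + 14 + 13 + 17 + 6 + 25 + 0 = 85

Answer: 85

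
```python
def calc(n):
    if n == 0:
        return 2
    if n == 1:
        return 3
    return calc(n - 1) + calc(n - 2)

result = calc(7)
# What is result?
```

Build up from base cases: calc(0)=2, calc(1)=3, calc(2)=5, calc(3)=8, calc(4)=13, calc(5)=21, calc(6)=34, ..., calc(7)=55

Answer: 55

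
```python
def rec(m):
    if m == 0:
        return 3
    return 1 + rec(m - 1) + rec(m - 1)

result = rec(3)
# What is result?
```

rec(m) = 1 + 2·rec(m-1), rec(0)=3. Closed form: (3+1)·2^3 - 1 = 31.

Answer: 31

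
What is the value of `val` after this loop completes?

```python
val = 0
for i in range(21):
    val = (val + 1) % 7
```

Increment mod 7, 21 times = 0
`val` takes the values: 0 → 1 → 2 → 3 → 4 → 5 → 6 → 0 → 1 → 2 → 3 → 4 → 5 → 6 → 0 → 1 → 2 → 3 → 4 → 5 → 6 → 0

Answer: 0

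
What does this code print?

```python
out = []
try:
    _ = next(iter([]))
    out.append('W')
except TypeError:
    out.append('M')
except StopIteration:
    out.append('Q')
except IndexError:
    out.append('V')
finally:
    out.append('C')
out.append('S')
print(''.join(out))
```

Execution trace: 'Q' (except StopIteration) → 'C' (finally) → 'S' (after the try/except). Output: QCS

Answer: QCS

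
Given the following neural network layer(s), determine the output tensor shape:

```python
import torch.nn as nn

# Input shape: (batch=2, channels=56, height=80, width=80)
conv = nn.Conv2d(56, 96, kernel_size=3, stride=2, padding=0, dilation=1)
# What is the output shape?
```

Input: (2, 56, 80, 80) -> Output: (2, 96, 39, 39)

Answer: (2, 96, 39, 39)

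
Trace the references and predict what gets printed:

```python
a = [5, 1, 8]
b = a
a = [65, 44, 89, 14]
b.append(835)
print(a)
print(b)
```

Key concept: rebinding vs mutation: a is rebound to a new list, b still points at the original.
Step by step:
`a = [5, 1, 8]` → a = [5, 1, 8]
`b = a` → b = [5, 1, 8] (same object as a)
`a = [65, 44, 89, 14]` → a = [65, 44, 89, 14]
`b.append(835)` → b = [5, 1, 8, 835]
`print(a)` → prints [65, 44, 89, 14]
`print(b)` → prints [5, 1, 8, 835]

Answer:
[65, 44, 89, 14]
[5, 1, 8, 835]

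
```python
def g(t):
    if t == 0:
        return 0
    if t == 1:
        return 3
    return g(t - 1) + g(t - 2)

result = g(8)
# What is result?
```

Build up from base cases: g(0)=0, g(1)=3, g(2)=3, g(3)=6, g(4)=9, g(5)=15, g(6)=24, ..., g(8)=63

Answer: 63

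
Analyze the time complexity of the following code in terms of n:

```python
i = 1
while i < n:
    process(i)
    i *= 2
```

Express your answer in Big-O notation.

This is Logarithmic loop. Time complexity: O(log n).

Answer: O(log n)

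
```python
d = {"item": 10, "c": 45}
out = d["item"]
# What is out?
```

Trace:
`d = {"item": 10, "c": 45}` → d = {'item': 10, 'c': 45}
`out = d["item"]` → out = 10
So out = 10

Answer: 10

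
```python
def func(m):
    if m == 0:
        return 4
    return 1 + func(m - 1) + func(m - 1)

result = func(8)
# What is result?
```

func(m) = 1 + 2·func(m-1), func(0)=4. Closed form: (4+1)·2^8 - 1 = 1279.

Answer: 1279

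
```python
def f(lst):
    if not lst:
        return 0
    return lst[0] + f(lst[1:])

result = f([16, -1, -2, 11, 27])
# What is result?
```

16 + (-1) + (-2) + 11 + 27 + 0 = 51

Answer: 51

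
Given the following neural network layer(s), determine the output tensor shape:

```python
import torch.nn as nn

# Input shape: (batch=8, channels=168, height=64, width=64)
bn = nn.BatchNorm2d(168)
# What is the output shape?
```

Input: (8, 168, 64, 64) -> Output: (8, 168, 64, 64)

Answer: (8, 168, 64, 64)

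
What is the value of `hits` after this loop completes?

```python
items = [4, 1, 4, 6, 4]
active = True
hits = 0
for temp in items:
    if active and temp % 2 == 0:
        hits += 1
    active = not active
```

Count even values at even positions
`hits` takes the values: 0 → 1 → 2 → 3

Answer: 3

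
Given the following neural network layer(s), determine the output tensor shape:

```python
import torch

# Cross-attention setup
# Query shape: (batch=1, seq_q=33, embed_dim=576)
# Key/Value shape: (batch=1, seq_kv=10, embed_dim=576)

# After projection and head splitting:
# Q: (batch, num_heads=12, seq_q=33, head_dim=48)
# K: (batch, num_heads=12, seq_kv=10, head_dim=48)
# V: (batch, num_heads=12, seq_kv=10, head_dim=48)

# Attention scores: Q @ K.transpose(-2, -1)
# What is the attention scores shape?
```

Input: (1, 33, 576) -> Output: (1, 12, 33, 10)

Answer: (1, 12, 33, 10)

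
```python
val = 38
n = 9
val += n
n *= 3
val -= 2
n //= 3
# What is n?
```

Trace:
`val = 38` → val = 38
`n = 9` → n = 9
`val += n` → val = 47
`n *= 3` → n = 27
`val -= 2` → val = 45
`n //= 3` → n = 9
So n = 9

Answer: 9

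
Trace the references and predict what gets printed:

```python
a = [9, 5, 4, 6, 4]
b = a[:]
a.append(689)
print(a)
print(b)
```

Key concept: slice [:] creates copy.
Step by step:
`a = [9, 5, 4, 6, 4]` → a = [9, 5, 4, 6, 4]
`b = a[:]` → b = [9, 5, 4, 6, 4]
`a.append(689)` → a = [9, 5, 4, 6, 4, 689]
`print(a)` → prints [9, 5, 4, 6, 4, 689]
`print(b)` → prints [9, 5, 4, 6, 4]

Answer:
[9, 5, 4, 6, 4, 689]
[9, 5, 4, 6, 4]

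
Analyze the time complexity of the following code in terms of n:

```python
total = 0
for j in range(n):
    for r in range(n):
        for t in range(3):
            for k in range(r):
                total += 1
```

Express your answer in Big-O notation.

Each loop level contributes: n × n × 1 × n. Multiplying the contributions gives O(n^3).

Answer: O(n^3)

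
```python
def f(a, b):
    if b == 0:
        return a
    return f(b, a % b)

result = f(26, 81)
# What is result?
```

f(26, 81) -> f(81, 26) -> f(26, 3) -> f(3, 2) -> f(2, 1) -> f(1, 0) -> 1

Answer: 1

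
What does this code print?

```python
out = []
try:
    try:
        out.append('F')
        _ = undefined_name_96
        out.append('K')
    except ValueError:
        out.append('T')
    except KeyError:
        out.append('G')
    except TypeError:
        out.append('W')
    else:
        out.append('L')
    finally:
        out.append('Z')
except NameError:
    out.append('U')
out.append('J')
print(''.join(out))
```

Execution trace: 'F' (try body) → 'Z' (finally) → 'U' (outer except NameError) → 'J' (after the try/except). Output: FZUJ

Answer: FZUJ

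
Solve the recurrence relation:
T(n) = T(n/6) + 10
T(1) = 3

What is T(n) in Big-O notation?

Each step divides n by 6 and adds 10. After log_6(n) steps we reach T(1)=3. So T(n) = 10·log_6(n) + 3 = O(log n).

Answer: O(log n)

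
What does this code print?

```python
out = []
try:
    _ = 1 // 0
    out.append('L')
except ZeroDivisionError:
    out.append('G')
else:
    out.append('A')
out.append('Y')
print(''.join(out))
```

Execution trace: 'G' (except ZeroDivisionError) → 'Y' (after the try/except). Output: GY

Answer: GY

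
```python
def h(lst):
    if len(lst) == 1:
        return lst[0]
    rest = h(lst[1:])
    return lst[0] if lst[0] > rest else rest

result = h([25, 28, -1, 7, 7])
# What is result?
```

Recursive max over [25, 28, -1, 7, 7] = 28

Answer: 28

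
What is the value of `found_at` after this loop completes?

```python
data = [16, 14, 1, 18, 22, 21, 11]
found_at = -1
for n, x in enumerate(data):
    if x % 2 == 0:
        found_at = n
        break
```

First even number index in [16, 14, 1, 18, 22, 21, 11]
`found_at` takes the values: -1 → 0

Answer: 0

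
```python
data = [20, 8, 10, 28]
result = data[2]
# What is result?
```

Trace:
`data = [20, 8, 10, 28]` → data = [20, 8, 10, 28]
`result = data[2]` → result = 10
So result = 10

Answer: 10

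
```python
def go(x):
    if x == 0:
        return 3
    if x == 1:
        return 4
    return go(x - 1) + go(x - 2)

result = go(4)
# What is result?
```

Build up from base cases: go(0)=3, go(1)=4, go(2)=7, go(3)=11, go(4)=18

Answer: 18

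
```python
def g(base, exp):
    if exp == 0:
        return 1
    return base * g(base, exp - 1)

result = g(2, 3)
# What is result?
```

g(2, 3) = 2 * 2 * 2 = 8

Answer: 8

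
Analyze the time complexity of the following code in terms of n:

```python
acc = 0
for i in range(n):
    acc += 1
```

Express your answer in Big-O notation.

Each loop level contributes: n. Multiplying the contributions gives O(n).

Answer: O(n)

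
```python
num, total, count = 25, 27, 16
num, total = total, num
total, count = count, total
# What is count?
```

Trace:
`num, total, count = 25, 27, 16` → num = 25; total = 27; count = 16
`num, total = total, num` → num = 27; total = 25
`total, count = count, total` → total = 16; count = 25
So count = 25

Answer: 25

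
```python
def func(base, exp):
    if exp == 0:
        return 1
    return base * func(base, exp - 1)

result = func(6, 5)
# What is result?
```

func(6, 5) = 6 * 6 * 6 * 6 * 6 = 7776

Answer: 7776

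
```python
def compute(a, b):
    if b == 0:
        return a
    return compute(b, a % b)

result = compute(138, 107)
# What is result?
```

compute(138, 107) -> compute(107, 31) -> compute(31, 14) -> compute(14, 3) -> compute(3, 2) -> compute(2, 1) -> compute(1, 0) -> 1

Answer: 1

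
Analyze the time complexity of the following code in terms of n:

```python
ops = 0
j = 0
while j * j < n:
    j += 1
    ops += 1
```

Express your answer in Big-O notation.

Each loop level contributes: √n. Multiplying the contributions gives O(√n).

Answer: O(√n)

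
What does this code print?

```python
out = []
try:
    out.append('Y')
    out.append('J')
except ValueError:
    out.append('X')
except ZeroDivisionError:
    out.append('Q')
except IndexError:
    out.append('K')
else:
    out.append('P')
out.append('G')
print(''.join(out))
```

Execution trace: 'Y' (try body) → 'J' (try body, no exception) → 'P' (else) → 'G' (after the try/except). Output: YJPG

Answer: YJPG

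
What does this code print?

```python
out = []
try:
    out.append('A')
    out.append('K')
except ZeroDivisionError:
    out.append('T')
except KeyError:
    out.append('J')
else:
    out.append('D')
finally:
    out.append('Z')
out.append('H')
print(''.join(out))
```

Execution trace: 'A' (try body) → 'K' (try body, no exception) → 'D' (else) → 'Z' (finally) → 'H' (after the try/except). Output: AKDZH

Answer: AKDZH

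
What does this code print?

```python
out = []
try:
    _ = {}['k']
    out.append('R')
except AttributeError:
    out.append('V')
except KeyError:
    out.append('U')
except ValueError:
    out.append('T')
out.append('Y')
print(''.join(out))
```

Execution trace: 'U' (except KeyError) → 'Y' (after the try/except). Output: UY

Answer: UY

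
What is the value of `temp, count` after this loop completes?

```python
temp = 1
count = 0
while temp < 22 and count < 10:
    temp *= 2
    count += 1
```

Double until >= 22 or 10 iterations
`temp, count` takes the values: (1, 0) → (2, 0) → (2, 1) → (4, 1) → (4, 2) → (8, 2) → (8, 3) → (16, 3) → (16, 4) → (32, 4) → (32, 5)

Answer: 32, 5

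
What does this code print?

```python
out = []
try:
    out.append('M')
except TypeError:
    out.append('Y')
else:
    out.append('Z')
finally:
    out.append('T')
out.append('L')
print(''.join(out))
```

Execution trace: 'M' (try body, no exception) → 'Z' (else) → 'T' (finally) → 'L' (after the try/except). Output: MZTL

Answer: MZTL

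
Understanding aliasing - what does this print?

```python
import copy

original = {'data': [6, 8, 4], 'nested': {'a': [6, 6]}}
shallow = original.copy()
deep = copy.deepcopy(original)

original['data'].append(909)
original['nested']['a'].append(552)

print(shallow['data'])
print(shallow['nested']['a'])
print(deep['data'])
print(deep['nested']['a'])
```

Key concept: comparing shallow vs deep copy.
Step by step:
`original = {'data': [6, 8, 4], 'nested': {'a': [6, 6]}}` → original = {'data': [6, 8, 4], 'nested': {'a': [6, 6]}}
`shallow = original.copy()` → shallow = {'data': [6, 8, 4], 'nested': {'a': [6, 6]}}
`deep = copy.deepcopy(original)` → deep = {'data': [6, 8, 4], 'nested': {'a': [6, 6]}}
`original['data'].append(909)` → original = {'data': [6, 8, 4, 909], 'nested': {'a': [6, 6]}}; shallow = {'data': [6, 8, 4, 909], 'nested': {'a': [6, 6]}}
`original['nested']['a'].append(552)` → original = {'data': [6, 8, 4, 909], 'nested': {'a': [6, 6, 552]}}; shallow = {'data': [6, 8, 4, 909], 'nested': {'a': [6, 6, 552]}}
`print(shallow['data'])` → prints [6, 8, 4, 909]
`print(shallow['nested']['a'])` → prints [6, 6, 552]
`print(deep['data'])` → prints [6, 8, 4]
`print(deep['nested']['a'])` → prints [6, 6]

Answer:
[6, 8, 4, 909]
[6, 6, 552]
[6, 8, 4]
[6, 6]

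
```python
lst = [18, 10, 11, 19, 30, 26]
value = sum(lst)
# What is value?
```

Trace:
`lst = [18, 10, 11, 19, 30, 26]` → lst = [18, 10, 11, 19, 30, 26]
`value = sum(lst)` → value = 114
So value = 114

Answer: 114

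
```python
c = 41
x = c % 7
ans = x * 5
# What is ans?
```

Trace:
`c = 41` → c = 41
`x = c % 7` → x = 6
`ans = x * 5` → ans = 30
So ans = 30

Answer: 30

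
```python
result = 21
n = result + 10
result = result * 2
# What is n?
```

Trace:
`result = 21` → result = 21
`n = result + 10` → n = 31
`result = result * 2` → result = 42
So n = 31

Answer: 31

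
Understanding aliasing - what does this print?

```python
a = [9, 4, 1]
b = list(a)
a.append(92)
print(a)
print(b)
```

Key concept: list() constructor creates copy.
Step by step:
`a = [9, 4, 1]` → a = [9, 4, 1]
`b = list(a)` → b = [9, 4, 1]
`a.append(92)` → a = [9, 4, 1, 92]
`print(a)` → prints [9, 4, 1, 92]
`print(b)` → prints [9, 4, 1]

Answer:
[9, 4, 1, 92]
[9, 4, 1]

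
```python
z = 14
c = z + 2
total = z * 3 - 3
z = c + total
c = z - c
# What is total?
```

Trace:
`z = 14` → z = 14
`c = z + 2` → c = 16
`total = z * 3 - 3` → total = 39
`z = c + total` → z = 55
`c = z - c` → c = 39
So total = 39

Answer: 39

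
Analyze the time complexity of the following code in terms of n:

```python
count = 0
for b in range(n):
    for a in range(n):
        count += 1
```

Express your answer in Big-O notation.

Each loop level contributes: n × n. Multiplying the contributions gives O(n^2).

Answer: O(n^2)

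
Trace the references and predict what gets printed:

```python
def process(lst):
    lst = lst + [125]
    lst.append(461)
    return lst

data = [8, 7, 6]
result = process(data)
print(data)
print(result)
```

Key concept: rebinding parameter vs mutation.
Step by step:
`data = [8, 7, 6]` → data = [8, 7, 6]
`result = process(data)` → result = [8, 7, 6, 125, 461]
`print(data)` → prints [8, 7, 6]
`print(result)` → prints [8, 7, 6, 125, 461]

Answer:
[8, 7, 6]
[8, 7, 6, 125, 461]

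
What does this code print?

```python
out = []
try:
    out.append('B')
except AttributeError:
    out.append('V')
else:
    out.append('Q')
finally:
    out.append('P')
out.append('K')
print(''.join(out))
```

Execution trace: 'B' (try body, no exception) → 'Q' (else) → 'P' (finally) → 'K' (after the try/except). Output: BQPK

Answer: BQPK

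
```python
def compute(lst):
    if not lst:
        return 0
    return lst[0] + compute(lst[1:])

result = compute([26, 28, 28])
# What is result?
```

26 + 28 + 28 + 0 = 82

Answer: 82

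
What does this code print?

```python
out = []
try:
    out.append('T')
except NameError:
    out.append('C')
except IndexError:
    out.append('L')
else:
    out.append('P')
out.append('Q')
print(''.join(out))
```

Execution trace: 'T' (try body, no exception) → 'P' (else) → 'Q' (after the try/except). Output: TPQ

Answer: TPQ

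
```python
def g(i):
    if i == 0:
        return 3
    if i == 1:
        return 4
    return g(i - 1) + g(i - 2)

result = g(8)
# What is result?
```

Build up from base cases: g(0)=3, g(1)=4, g(2)=7, g(3)=11, g(4)=18, g(5)=29, g(6)=47, ..., g(8)=123

Answer: 123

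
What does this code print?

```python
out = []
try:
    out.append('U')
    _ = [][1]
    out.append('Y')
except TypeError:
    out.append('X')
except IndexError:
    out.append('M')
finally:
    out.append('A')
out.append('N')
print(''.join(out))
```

Execution trace: 'U' (try body) → 'M' (except IndexError) → 'A' (finally) → 'N' (after the try/except). Output: UMAN

Answer: UMAN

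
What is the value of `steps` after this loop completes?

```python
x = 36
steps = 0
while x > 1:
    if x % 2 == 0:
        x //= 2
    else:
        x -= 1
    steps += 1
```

Steps to reduce 36 to 1
`steps` takes the values: 0 → 1 → 2 → 3 → 4 → 5 → 6

Answer: 6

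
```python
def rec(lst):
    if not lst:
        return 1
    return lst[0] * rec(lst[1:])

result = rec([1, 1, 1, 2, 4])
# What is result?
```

Product over [1, 1, 1, 2, 4] = 1 * 1 * 1 * 2 * 4 = 8

Answer: 8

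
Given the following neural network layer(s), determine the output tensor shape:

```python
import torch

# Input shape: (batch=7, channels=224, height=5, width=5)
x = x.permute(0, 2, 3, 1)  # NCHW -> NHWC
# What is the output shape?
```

Input: (7, 224, 5, 5) -> Output: (7, 5, 5, 224)

Answer: (7, 5, 5, 224)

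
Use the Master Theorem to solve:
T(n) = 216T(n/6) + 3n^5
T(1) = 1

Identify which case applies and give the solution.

a=216, b=6, f(n)=3n^5. log_6(216) = 3. Since c=5 > 3 and the regularity condition holds (216(n/6)^5 = (216/6^5)n^5 with 216/6^5 < 1), Case 3 applies: T(n) = Θ(f(n)) = O(n^5).

Answer: O(n^5) - Case 3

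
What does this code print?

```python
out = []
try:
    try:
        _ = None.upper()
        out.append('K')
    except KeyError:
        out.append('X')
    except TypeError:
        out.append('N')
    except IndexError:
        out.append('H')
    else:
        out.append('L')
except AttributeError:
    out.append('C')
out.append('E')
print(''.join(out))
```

Execution trace: 'C' (outer except AttributeError) → 'E' (after the try/except). Output: CE

Answer: CE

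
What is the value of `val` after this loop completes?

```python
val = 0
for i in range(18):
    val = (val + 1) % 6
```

Increment mod 6, 18 times = 0
`val` takes the values: 0 → 1 → 2 → 3 → 4 → 5 → 0 → 1 → 2 → 3 → 4 → 5 → 0 → 1 → 2 → 3 → 4 → 5 → 0

Answer: 0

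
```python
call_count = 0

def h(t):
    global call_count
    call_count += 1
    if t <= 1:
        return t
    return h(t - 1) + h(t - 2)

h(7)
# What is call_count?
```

Calls(t) = 1 + Calls(t-1) + Calls(t-2); Calls(0)=Calls(1)=1. For t=7 this gives 41.

Answer: 41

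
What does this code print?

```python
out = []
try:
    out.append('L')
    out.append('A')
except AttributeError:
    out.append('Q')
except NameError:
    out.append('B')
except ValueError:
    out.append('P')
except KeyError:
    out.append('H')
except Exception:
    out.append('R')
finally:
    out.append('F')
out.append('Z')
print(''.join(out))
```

Execution trace: 'L' (try body) → 'A' (try body, no exception) → 'F' (finally) → 'Z' (after the try/except). Output: LAFZ

Answer: LAFZ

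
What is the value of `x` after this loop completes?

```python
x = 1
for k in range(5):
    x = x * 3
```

Multiply by 3, 5 times: 1 * 3^5 = 243
`x` takes the values: 1 → 3 → 9 → 27 → 81 → 243

Answer: 243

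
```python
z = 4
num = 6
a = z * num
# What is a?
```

Trace:
`z = 4` → z = 4
`num = 6` → num = 6
`a = z * num` → a = 24
So a = 24

Answer: 24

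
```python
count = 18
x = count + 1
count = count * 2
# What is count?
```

Trace:
`count = 18` → count = 18
`x = count + 1` → x = 19
`count = count * 2` → count = 36
So count = 36

Answer: 36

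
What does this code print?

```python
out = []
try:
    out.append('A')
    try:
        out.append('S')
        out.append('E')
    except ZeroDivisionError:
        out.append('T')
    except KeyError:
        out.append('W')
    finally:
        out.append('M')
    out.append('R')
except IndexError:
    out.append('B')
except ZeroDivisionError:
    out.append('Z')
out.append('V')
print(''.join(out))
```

Execution trace: 'A' (try body) → 'S' (inner try body) → 'E' (inner try body, no exception) → 'M' (inner finally) → 'R' (try body, no exception) → 'V' (after the try/except). Output: ASEMRV

Answer: ASEMRV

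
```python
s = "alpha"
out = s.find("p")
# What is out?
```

Trace:
`s = "alpha"` → s = 'alpha'
`out = s.find("p")` → out = 2
So out = 2

Answer: 2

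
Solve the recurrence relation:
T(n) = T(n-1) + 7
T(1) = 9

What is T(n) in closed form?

Unrolling: T(n) = T(1) + 7·(n-1) = 9 + 7(n-1) = 7n + 2.

Answer: T(n) = 7n + 2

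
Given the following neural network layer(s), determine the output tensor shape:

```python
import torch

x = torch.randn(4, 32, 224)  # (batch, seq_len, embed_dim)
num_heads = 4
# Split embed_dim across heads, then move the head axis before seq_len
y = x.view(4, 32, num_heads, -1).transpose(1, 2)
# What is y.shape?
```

Input: (4, 32, 224) -> head_dim = 224 // 4 = 56; after view: (4, 32, 4, 56) -> after transpose(1, 2): (4, 4, 32, 56) -> Output: (4, 4, 32, 56)

Answer: (4, 4, 32, 56)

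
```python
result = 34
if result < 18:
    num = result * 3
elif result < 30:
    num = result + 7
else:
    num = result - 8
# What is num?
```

Trace:
`result = 34` → result = 34
`if result < 18: ...` → result < 18 is False, result < 30 is False, take else branch → num = 26
So num = 26

Answer: 26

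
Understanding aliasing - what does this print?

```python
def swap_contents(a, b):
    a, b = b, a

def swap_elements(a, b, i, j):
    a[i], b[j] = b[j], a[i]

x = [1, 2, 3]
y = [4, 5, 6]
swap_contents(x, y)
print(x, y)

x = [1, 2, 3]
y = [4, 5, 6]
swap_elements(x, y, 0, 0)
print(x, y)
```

Key concept: parameter rebinding vs mutation.
Step by step:
`x = [1, 2, 3]` → x = [1, 2, 3]
`y = [4, 5, 6]` → y = [4, 5, 6]
`swap_contents(x, y)` → no visible change to tracked variables
`print(x, y)` → prints [1, 2, 3] [4, 5, 6]
`x = [1, 2, 3]` → x = [1, 2, 3]
`y = [4, 5, 6]` → y = [4, 5, 6]
`swap_elements(x, y, 0, 0)` → x = [4, 2, 3]; y = [1, 5, 6]
`print(x, y)` → prints [4, 2, 3] [1, 5, 6]

Answer:
[1, 2, 3] [4, 5, 6]
[4, 2, 3] [1, 5, 6]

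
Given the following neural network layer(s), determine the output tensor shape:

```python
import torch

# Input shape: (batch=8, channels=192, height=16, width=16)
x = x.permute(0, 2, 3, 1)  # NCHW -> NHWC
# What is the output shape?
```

Input: (8, 192, 16, 16) -> Output: (8, 16, 16, 192)

Answer: (8, 16, 16, 192)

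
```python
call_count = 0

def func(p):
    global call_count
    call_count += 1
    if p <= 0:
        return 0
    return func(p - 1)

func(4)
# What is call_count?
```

Linear recursion stepping by 1: 5 calls from p=4 down to ≤0.

Answer: 5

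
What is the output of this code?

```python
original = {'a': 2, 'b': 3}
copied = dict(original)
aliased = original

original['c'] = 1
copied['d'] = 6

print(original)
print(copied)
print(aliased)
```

Key concept: dict() creates copy, assignment creates alias.
Step by step:
`original = {'a': 2, 'b': 3}` → original = {'a': 2, 'b': 3}
`copied = dict(original)` → copied = {'a': 2, 'b': 3}
`aliased = original` → aliased = {'a': 2, 'b': 3} (same object as original)
`original['c'] = 1` → original = {'a': 2, 'b': 3, 'c': 1} (same object as aliased); aliased = {'a': 2, 'b': 3, 'c': 1} (same object as original)
`copied['d'] = 6` → copied = {'a': 2, 'b': 3, 'd': 6}
`print(original)` → prints {'a': 2, 'b': 3, 'c': 1}
`print(copied)` → prints {'a': 2, 'b': 3, 'd': 6}
`print(aliased)` → prints {'a': 2, 'b': 3, 'c': 1}

Answer:
{'a': 2, 'b': 3, 'c': 1}
{'a': 2, 'b': 3, 'd': 6}
{'a': 2, 'b': 3, 'c': 1}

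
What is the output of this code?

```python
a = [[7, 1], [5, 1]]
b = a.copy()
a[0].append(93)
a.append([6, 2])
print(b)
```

Key concept: shallow copy with nested lists.
Step by step:
`a = [[7, 1], [5, 1]]` → a = [[7, 1], [5, 1]]
`b = a.copy()` → b = [[7, 1], [5, 1]]
`a[0].append(93)` → a = [[7, 1, 93], [5, 1]]; b = [[7, 1, 93], [5, 1]]
`a.append([6, 2])` → a = [[7, 1, 93], [5, 1], [6, 2]]
`print(b)` → prints [[7, 1, 93], [5, 1]]

Answer: [[7, 1, 93], [5, 1]]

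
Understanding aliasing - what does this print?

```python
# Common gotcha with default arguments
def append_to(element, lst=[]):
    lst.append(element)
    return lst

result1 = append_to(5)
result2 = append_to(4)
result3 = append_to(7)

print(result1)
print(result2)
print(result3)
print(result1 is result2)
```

Key concept: mutable default argument gotcha.
Step by step:
`result1 = append_to(5)` → result1 = [5]
`result2 = append_to(4)` → result1 = [5, 4] (same object as result2); result2 = [5, 4] (same object as result1)
`result3 = append_to(7)` → result1 = [5, 4, 7] (same object as result2, result3); result2 = [5, 4, 7] (same object as result1, result3); result3 = [5, 4, 7] (same object as result1, result2)
`print(result1)` → prints [5, 4, 7]
`print(result2)` → prints [5, 4, 7]
`print(result3)` → prints [5, 4, 7]
`print(result1 is result2)` → prints True

Answer:
[5, 4, 7]
[5, 4, 7]
[5, 4, 7]
True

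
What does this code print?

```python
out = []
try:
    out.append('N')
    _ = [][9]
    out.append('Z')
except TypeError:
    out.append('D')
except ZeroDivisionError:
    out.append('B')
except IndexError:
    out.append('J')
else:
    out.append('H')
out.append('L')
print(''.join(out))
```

Execution trace: 'N' (try body) → 'J' (except IndexError) → 'L' (after the try/except). Output: NJL

Answer: NJL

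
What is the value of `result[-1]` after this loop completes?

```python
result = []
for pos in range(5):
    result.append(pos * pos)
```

Last element of squares 0 to 4
`result` takes the values: [] → [0] → [0, 1] → [0, 1, 4] → [0, 1, 4, 9] → [0, 1, 4, 9, 16]
So `result[-1]` = 16

Answer: 16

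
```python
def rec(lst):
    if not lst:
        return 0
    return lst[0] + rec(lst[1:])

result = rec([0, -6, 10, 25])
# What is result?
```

0 + (-6) + 10 + 25 + 0 = 29

Answer: 29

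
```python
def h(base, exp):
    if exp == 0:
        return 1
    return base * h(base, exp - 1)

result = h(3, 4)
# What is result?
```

h(3, 4) = 3 * 3 * 3 * 3 = 81

Answer: 81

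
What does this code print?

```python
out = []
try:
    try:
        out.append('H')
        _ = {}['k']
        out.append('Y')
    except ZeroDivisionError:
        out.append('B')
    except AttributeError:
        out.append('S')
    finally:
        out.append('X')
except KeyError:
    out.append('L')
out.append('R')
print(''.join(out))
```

Execution trace: 'H' (try body) → 'X' (finally) → 'L' (outer except KeyError) → 'R' (after the try/except). Output: HXLR

Answer: HXLR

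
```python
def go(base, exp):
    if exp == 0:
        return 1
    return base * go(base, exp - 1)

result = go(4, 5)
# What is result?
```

go(4, 5) = 4 * 4 * 4 * 4 * 4 = 1024

Answer: 1024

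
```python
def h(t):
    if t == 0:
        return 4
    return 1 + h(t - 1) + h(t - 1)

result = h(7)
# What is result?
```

h(t) = 1 + 2·h(t-1), h(0)=4. Closed form: (4+1)·2^7 - 1 = 639.

Answer: 639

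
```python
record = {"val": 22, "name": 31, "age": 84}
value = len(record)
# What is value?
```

Trace:
`record = {"val": 22, "name": 31, "age": 84}` → record = {'val': 22, 'name': 31, 'age': 84}
`value = len(record)` → value = 3
So value = 3

Answer: 3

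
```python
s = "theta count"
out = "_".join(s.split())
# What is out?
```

Trace:
`s = "theta count"` → s = 'theta count'
`out = "_".join(s.split())` → out = 'theta_count'
So out = 'theta_count'

Answer: 'theta_count'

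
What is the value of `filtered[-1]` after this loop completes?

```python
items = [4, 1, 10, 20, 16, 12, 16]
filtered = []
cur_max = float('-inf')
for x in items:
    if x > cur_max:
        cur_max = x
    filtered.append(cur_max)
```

Running max ends at 20
`filtered` takes the values: [] → [4] → [4, 4] → [4, 4, 10] → [4, 4, 10, 20] → [4, 4, 10, 20, 20] → [4, 4, 10, 20, 20, 20] → [4, 4, 10, 20, 20, 20, 20]
So `filtered[-1]` = 20

Answer: 20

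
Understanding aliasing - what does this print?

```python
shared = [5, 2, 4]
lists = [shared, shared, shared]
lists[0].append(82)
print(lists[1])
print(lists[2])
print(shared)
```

Key concept: list of same reference.
Step by step:
`shared = [5, 2, 4]` → shared = [5, 2, 4]
`lists = [shared, shared, shared]` → lists = [[5, 2, 4], [5, 2, 4], [5, 2, 4]]
`lists[0].append(82)` → shared = [5, 2, 4, 82]; lists = [[5, 2, 4, 82], [5, 2, 4, 82], [5, 2, 4, 82]]
`print(lists[1])` → prints [5, 2, 4, 82]
`print(lists[2])` → prints [5, 2, 4, 82]
`print(shared)` → prints [5, 2, 4, 82]

Answer:
[5, 2, 4, 82]
[5, 2, 4, 82]
[5, 2, 4, 82]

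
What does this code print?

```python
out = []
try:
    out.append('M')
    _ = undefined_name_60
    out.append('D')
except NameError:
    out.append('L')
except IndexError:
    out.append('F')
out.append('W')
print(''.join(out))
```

Execution trace: 'M' (try body) → 'L' (except NameError) → 'W' (after the try/except). Output: MLW

Answer: MLW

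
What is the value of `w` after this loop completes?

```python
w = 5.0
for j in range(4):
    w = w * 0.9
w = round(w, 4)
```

Exponential decay: 5.0 * 0.9^4
`w` takes the values: 5.0 → 4.5 → 4.05 → 3.645 → 3.2805

Answer: 3.2805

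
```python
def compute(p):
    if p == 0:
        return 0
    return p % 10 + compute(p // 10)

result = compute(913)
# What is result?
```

Sum of digits of 913: 3 + 1 + 9 = 13

Answer: 13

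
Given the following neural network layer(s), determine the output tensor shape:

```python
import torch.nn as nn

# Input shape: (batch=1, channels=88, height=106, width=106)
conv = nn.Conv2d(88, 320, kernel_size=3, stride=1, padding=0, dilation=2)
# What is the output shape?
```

Input: (1, 88, 106, 106) -> Output: (1, 320, 102, 102)

Answer: (1, 320, 102, 102)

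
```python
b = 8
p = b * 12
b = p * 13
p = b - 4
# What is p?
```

Trace:
`b = 8` → b = 8
`p = b * 12` → p = 96
`b = p * 13` → b = 1248
`p = b - 4` → p = 1244
So p = 1244

Answer: 1244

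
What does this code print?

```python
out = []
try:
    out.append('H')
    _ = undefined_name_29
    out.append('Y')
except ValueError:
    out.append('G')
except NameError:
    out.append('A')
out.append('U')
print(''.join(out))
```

Execution trace: 'H' (try body) → 'A' (except NameError) → 'U' (after the try/except). Output: HAU

Answer: HAU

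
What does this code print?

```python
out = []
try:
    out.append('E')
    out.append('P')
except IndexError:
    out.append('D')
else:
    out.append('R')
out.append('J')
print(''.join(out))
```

Execution trace: 'E' (try body) → 'P' (try body, no exception) → 'R' (else) → 'J' (after the try/except). Output: EPRJ

Answer: EPRJ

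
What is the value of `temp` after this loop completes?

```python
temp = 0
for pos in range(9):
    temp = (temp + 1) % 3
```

Increment mod 3, 9 times = 0
`temp` takes the values: 0 → 1 → 2 → 0 → 1 → 2 → 0 → 1 → 2 → 0

Answer: 0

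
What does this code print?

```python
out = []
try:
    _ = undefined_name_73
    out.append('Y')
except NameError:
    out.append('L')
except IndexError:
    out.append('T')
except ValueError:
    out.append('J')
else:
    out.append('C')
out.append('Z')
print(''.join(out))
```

Execution trace: 'L' (except NameError) → 'Z' (after the try/except). Output: LZ

Answer: LZ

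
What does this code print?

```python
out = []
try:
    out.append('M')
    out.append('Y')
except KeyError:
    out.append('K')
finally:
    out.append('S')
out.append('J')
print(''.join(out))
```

Execution trace: 'M' (try body) → 'Y' (try body, no exception) → 'S' (finally) → 'J' (after the try/except). Output: MYSJ

Answer: MYSJ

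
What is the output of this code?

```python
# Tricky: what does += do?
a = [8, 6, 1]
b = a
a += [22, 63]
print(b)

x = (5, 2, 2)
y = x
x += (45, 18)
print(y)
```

Key concept: += behavior differs for mutable vs immutable.
Step by step:
`a = [8, 6, 1]` → a = [8, 6, 1]
`b = a` → b = [8, 6, 1] (same object as a)
`a += [22, 63]` → a = [8, 6, 1, 22, 63] (same object as b); b = [8, 6, 1, 22, 63] (same object as a)
`print(b)` → prints [8, 6, 1, 22, 63]
`x = (5, 2, 2)` → x = (5, 2, 2)
`y = x` → y = (5, 2, 2)
`x += (45, 18)` → x = (5, 2, 2, 45, 18)
`print(y)` → prints (5, 2, 2)

Answer:
[8, 6, 1, 22, 63]
(5, 2, 2)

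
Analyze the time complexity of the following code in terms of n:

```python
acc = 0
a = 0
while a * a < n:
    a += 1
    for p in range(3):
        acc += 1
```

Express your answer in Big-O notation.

Each loop level contributes: √n × 1. Multiplying the contributions gives O(√n).

Answer: O(√n)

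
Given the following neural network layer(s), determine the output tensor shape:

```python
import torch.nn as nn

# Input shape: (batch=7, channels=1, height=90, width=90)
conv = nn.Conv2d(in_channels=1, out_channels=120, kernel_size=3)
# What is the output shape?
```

Input: (7, 1, 90, 90) -> Output: (7, 120, 88, 88)

Answer: (7, 120, 88, 88)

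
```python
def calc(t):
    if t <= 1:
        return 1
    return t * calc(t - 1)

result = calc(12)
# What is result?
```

calc(12) = 12 * 11 * 10 * 9 * 8 * 7 * 6 * 5 * 4 * 3 * 2 * 1 = 479001600

Answer: 479001600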